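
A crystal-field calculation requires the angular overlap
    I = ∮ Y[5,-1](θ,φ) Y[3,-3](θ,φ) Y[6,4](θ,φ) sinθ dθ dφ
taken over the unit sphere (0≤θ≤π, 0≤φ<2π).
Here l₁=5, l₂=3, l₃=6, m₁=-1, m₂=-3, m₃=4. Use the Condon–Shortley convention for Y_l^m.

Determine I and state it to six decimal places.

Checks pass: Σm=0; 14 even; l₃=6∈[2,8].
(2·5+1)(2·3+1)(2·6+1) = 1001
Δ: 2! 8! 4! / 15! → 1/675675
sum: t=0:+1/8640 t=1:−1/2304 t=2:+1/8640 = -7/34560
3j²(5 3 6; 0 0 0) = Δ·Π!·Σ² = 7/429  (sign -1)
sum: t=0:+1/69120 = 1/69120
3j²(5 3 6; -1 -3 4) = Δ·Π!·Σ² = 4/143  (sign +1)
combine: 4πI² = 1001·7/429·4/143 = 196/429
take √, sign -1: I = -0.19067531

-0.190675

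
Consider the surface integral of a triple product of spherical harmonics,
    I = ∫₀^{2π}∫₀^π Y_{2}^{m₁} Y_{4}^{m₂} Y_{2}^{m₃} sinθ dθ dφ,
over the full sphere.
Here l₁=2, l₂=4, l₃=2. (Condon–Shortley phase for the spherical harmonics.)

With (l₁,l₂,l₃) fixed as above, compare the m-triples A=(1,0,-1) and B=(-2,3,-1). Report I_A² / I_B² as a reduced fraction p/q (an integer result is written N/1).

Shared (l₁,l₂,l₃)=(2,4,2): N and (l;000)² cancel in I_A²/I_B².
A: Δ = 4!·0!·4!/9! = 1/630; Racah Σ t=1..1: t=1:−1/36 = -1/36; ⇒ 3j(2 4 2; 1 0 -1)² = 8/315, sgn +1
B: Δ = 4!·0!·4!/9! = 1/630; Racah Σ t=4..4: t=4:+1/144 = 1/144; ⇒ 3j(2 4 2; -2 3 -1)² = 1/18, sgn -1
I_A²/I_B² = (8/315)/(1/18) = 16/35

16/35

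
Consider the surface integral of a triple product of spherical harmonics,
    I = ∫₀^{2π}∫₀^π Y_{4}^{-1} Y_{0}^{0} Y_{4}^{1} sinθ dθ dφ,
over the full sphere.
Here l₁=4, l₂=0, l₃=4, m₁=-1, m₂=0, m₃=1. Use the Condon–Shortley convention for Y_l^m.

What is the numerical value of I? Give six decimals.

-0.282095

Checks pass: Σm=0; 8 even; l₃=4∈[4,4].
(2·4+1)(2·0+1)(2·4+1) = 81
Δ: 0! 8! 0! / 9! → 1/9
sum: t=0:+1/576 = 1/576
3j²(4 0 4; 0 0 0) = Δ·Π!·Σ² = 1/9  (sign +1)
sum: t=0:+1/720 = 1/720
3j²(4 0 4; -1 0 1) = Δ·Π!·Σ² = 1/9  (sign -1)
combine: 4πI² = 81·1/9·1/9 = 1/1
take √, sign -1: I = -0.28209479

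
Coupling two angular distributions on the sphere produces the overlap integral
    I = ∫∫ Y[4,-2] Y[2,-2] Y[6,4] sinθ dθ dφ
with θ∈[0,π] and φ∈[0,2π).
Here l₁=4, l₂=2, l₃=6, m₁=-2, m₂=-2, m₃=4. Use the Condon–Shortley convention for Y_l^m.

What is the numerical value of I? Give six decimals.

0.230476

Rules hold: Σm=0, L=12 even, 2≤6≤6.
N = 9·5·13 = 585
Δ = 0!·8!·4!/13! = 1/6435
Racah Σ t=0..0: t=0:+1/2304 = 1/2304
⇒ 3j(4 2 6; 0 0 0)² = 5/143, sgn +1
Racah Σ t=0..0: t=0:+1/34560 = 1/34560
⇒ 3j(4 2 6; -2 -2 4)² = 14/429, sgn +1
4πI² = N·(3j₀)²·(3jₘ)² = 1050/1573
I = +1·√(0.667514/4π) = 0.23047581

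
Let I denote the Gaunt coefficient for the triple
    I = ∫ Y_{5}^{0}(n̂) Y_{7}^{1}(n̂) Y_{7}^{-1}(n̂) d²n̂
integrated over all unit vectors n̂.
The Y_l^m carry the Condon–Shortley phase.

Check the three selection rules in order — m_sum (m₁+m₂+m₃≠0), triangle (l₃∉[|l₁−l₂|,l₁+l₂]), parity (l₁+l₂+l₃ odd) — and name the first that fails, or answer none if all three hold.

parity

m₁+m₂+m₃ = 0 + 1 − 1 = 0  ✓
triangle: |5−7|=2 ≤ l₃=7 ≤ 5+7=12  ✓
parity: l₁+l₂+l₃ = 19 is odd  ✗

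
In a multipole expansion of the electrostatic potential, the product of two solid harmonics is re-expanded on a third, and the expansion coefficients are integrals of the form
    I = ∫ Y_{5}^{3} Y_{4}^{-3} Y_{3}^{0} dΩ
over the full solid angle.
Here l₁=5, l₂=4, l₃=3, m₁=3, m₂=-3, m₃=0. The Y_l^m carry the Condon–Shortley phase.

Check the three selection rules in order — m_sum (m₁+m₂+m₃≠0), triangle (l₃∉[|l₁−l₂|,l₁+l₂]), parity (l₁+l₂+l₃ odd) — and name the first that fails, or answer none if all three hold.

Σmᵢ = 0  ✓
l₃∈[|l₁−l₂|,l₁+l₂]=[1,9], have l₃=3  ✓
Σlᵢ = 12 ⇒ even  ✓

none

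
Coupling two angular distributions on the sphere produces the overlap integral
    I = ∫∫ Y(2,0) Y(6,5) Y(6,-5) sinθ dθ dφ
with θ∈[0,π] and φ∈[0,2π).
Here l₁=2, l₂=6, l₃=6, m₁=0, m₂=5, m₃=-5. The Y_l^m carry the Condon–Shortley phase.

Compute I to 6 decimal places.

0.126157

m-sum 0 ✓  L=14 even ✓  4≤6≤8 ✓
Π(2lᵢ+1) = 5×13×13 = 845
triangle coeff Δ(2,6,6) = 1/90090
Σ_t [0,2]: t=0:+1/69120 t=1:−1/14400 t=2:+1/69120 = -7/172800
(3j)²=14/715 [(2 6 6; 0 0 0)], sign=-1
Σ_t [1,2]: t=1:−1/3628800 t=2:+1/1451520 = 1/2419200
(3j)²=11/910 [(2 6 6; 0 5 -5)], sign=-1
⇒ 4πI² = 1/5
I = (+1)√(1/5/(4π)) = 0.12615663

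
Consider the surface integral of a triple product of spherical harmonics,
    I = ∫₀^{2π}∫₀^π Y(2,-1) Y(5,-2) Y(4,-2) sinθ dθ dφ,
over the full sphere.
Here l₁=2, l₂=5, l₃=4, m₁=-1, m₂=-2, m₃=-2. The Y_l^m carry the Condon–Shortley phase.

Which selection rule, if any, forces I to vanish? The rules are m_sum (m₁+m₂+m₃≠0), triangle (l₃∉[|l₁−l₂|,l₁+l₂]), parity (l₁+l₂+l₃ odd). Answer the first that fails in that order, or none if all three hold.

m_sum

azimuthal sum: -1 − 2 − 2 = -5  ✗
3 ≤ 4 ≤ 7 (triangle on l)
L = 2 + 5 + 4 = 11 (odd)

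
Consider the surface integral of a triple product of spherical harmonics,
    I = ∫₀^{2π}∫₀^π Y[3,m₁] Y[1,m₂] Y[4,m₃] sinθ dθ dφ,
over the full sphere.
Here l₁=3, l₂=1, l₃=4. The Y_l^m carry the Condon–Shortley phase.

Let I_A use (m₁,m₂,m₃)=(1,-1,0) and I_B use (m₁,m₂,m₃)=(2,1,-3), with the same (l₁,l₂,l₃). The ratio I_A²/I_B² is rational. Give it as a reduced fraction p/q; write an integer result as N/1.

2/7

l's match ⇒ only the (l;m) 3-j factors differ between A and B.
A: triangle coeff Δ(3,1,4) = 1/252; Σ_t [0,0]: t=0:+1/96 = 1/96; (3j)²=1/42 [(3 1 4; 1 -1 0)], sign=+1
B: triangle coeff Δ(3,1,4) = 1/252; Σ_t [0,0]: t=0:+1/240 = 1/240; (3j)²=1/12 [(3 1 4; 2 1 -3)], sign=-1
I_A²/I_B² = (1/42)/(1/12) = 2/7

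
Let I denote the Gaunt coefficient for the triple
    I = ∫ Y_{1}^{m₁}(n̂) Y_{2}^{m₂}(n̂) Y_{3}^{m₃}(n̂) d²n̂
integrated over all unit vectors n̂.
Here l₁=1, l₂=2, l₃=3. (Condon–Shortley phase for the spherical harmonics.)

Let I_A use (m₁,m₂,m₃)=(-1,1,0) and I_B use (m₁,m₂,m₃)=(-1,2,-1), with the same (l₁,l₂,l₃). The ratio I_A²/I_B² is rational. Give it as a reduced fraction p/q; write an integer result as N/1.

3/1

l's match ⇒ only the (l;m) 3-j factors differ between A and B.
A: triangle coeff Δ(1,2,3) = 1/105; Σ_t [0,0]: t=0:+1/12 = 1/12; (3j)²=1/35 [(1 2 3; -1 1 0)], sign=-1
B: triangle coeff Δ(1,2,3) = 1/105; Σ_t [0,0]: t=0:+1/48 = 1/48; (3j)²=1/105 [(1 2 3; -1 2 -1)], sign=+1
I_A²/I_B² = (1/35)/(1/105) = 3/1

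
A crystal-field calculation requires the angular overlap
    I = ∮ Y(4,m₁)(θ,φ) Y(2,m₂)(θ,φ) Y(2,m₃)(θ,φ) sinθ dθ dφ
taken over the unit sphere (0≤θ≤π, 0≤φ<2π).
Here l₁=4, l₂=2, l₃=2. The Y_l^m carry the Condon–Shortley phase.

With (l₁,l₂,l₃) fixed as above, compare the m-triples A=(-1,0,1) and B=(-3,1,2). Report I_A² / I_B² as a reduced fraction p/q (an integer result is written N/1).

Shared (l₁,l₂,l₃)=(4,2,2): N and (l;000)² cancel in I_A²/I_B².
A: Δ = 4!·4!·0!/9! = 1/630; Racah Σ t=2..2: t=2:+1/24 = 1/24; ⇒ 3j(4 2 2; -1 0 1)² = 1/21, sgn -1
B: Δ = 4!·4!·0!/9! = 1/630; Racah Σ t=3..3: t=3:−1/144 = -1/144; ⇒ 3j(4 2 2; -3 1 2)² = 1/18, sgn -1
I_A²/I_B² = (1/21)/(1/18) = 6/7

6/7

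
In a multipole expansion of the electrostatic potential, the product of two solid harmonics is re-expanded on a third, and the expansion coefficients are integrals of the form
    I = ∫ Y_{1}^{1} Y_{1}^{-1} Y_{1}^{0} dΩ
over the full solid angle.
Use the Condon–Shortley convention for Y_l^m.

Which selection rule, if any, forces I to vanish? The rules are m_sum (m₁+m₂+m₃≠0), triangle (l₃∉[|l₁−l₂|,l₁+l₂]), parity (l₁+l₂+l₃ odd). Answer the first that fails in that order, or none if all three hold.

parity

azimuthal sum: 1 − 1 + 0 = 0  ✓
0 ≤ 1 ≤ 2 (triangle on l)  ✓
L = 1 + 1 + 1 = 3 (odd)  ✗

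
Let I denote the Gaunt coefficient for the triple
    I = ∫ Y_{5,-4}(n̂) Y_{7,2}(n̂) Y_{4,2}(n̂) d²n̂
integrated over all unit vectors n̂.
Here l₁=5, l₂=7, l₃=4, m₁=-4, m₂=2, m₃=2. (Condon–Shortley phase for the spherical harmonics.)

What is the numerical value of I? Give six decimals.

-0.139414

Checks pass: Σm=0; 16 even; l₃=4∈[2,12].
(2·5+1)(2·7+1)(2·4+1) = 1485
Δ: 8! 2! 6! / 17! → 1/6126120
sum: t=3:−1/69120 t=4:+1/20736 t=5:−1/69120 = 1/51840
3j²(5 7 4; 0 0 0) = Δ·Π!·Σ² = 280/21879  (sign +1)
sum: t=7:−1/483840 t=8:+1/4838400 = -1/537600
3j²(5 7 4; -4 2 2) = Δ·Π!·Σ² = 2187/170170  (sign -1)
combine: 4πI² = 1485·280/21879·2187/170170 = 131220/537251
take √, sign -1: I = -0.13941403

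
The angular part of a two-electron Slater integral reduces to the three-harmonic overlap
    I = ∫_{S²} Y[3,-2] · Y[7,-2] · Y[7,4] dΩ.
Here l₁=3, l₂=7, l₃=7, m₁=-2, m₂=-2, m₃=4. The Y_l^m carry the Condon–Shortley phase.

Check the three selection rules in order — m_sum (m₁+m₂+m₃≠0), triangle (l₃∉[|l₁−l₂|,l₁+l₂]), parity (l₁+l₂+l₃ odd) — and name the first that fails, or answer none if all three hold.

parity

Σmᵢ = 0  ✓
l₃∈[|l₁−l₂|,l₁+l₂]=[4,10], have l₃=7  ✓
Σlᵢ = 17 ⇒ odd  ✗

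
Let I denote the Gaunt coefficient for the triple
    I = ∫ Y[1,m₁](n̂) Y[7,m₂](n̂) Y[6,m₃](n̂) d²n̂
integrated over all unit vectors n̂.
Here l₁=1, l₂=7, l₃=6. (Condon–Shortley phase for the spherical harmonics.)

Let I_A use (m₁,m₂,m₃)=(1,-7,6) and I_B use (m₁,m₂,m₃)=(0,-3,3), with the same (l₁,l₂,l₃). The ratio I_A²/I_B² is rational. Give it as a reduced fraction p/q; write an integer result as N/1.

91/40

l's match ⇒ only the (l;m) 3-j factors differ between A and B.
A: triangle coeff Δ(1,7,6) = 1/1365; Σ_t [0,0]: t=0:+1/958003200 = 1/958003200; (3j)²=1/15 [(1 7 6; 1 -7 6)], sign=+1
B: triangle coeff Δ(1,7,6) = 1/1365; Σ_t [1,1]: t=1:−1/2177280 = -1/2177280; (3j)²=8/273 [(1 7 6; 0 -3 3)], sign=+1
I_A²/I_B² = (1/15)/(8/273) = 91/40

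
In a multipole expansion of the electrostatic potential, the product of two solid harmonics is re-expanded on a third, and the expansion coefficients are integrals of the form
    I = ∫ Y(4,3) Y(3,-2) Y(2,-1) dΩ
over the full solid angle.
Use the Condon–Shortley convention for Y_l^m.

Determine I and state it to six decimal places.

0.000000

l₁+l₂+l₃=9 is odd: 3j(l;000)=0 ⇒ I=0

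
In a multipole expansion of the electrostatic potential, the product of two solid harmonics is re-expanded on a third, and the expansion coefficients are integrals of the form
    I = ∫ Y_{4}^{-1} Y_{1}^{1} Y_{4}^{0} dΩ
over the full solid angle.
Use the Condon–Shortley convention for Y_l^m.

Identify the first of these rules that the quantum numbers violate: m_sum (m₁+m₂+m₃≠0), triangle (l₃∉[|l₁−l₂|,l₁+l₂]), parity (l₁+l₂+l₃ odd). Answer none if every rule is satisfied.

parity

Σmᵢ = 0  ✓
l₃∈[|l₁−l₂|,l₁+l₂]=[3,5], have l₃=4  ✓
Σlᵢ = 9 ⇒ odd  ✗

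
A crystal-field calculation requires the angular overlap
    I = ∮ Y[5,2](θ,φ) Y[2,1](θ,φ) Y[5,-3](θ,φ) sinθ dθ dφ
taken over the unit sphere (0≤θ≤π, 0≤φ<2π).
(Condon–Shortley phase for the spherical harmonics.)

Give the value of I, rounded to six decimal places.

-0.161739

Rules hold: Σm=0, L=12 even, 3≤5≤7.
N = 11·5·11 = 605
Δ = 2!·8!·2!/13! = 1/38610
Racah Σ t=0..2: t=0:+1/2880 t=1:−1/576 t=2:+1/2880 = -1/960
⇒ 3j(5 2 5; 0 0 0)² = 10/429, sgn +1
Racah Σ t=1..2: t=1:−1/2880 t=2:+1/10080 = -1/4032
⇒ 3j(5 2 5; 2 1 -3)² = 10/429, sgn -1
4πI² = N·(3j₀)²·(3jₘ)² = 500/1521
I = -1·√(0.328731/4π) = -0.16173926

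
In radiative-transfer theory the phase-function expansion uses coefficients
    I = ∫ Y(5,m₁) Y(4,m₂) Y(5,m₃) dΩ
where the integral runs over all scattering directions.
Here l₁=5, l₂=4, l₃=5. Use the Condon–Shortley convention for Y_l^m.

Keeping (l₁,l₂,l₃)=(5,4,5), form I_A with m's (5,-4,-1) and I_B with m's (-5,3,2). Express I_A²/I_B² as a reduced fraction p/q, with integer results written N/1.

Same 5,4,5: normalisation and zero-m 3j drop out of the ratio.
A: Δ: 4! 6! 4! / 15! → 1/3153150; sum: t=0:+1/414720 = 1/414720; 3j²(5 4 5; 5 -4 -1) = Δ·Π!·Σ² = 2/429  (sign +1)
B: Δ: 4! 6! 4! / 15! → 1/3153150; sum: t=4:+1/103680 = 1/103680; 3j²(5 4 5; -5 3 2) = Δ·Π!·Σ² = 7/429  (sign -1)
I_A²/I_B² = (2/429)/(7/429) = 2/7

2/7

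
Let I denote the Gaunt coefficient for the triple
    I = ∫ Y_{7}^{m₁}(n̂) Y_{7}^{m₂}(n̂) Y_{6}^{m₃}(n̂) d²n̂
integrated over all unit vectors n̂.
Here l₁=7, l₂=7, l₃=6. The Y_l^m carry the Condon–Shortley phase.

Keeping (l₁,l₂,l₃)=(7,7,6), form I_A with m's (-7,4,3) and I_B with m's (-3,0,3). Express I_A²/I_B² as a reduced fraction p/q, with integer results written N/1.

l's match ⇒ only the (l;m) 3-j factors differ between A and B.
A: triangle coeff Δ(7,7,6) = 1/2444321880; Σ_t [8,8]: t=8:+1/1045094400 = 1/1045094400; (3j)²=11/646 [(7 7 6; -7 4 3)], sign=-1
B: triangle coeff Δ(7,7,6) = 1/2444321880; Σ_t [4,7]: t=4:+1/14929920 t=5:−1/4147200 t=6:+1/8294400 t=7:−1/130636800 = -1/16329600; (3j)²=1024/138567 [(7 7 6; -3 0 3)], sign=+1
I_A²/I_B² = (11/646)/(1024/138567) = 4719/2048

4719/2048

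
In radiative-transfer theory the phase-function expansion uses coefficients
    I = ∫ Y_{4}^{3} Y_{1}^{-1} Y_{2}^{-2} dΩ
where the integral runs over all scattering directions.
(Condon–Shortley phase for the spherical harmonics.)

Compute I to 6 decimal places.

0.000000

l₃=2 ∉ [3,5] — triangle fails ⇒ I = 0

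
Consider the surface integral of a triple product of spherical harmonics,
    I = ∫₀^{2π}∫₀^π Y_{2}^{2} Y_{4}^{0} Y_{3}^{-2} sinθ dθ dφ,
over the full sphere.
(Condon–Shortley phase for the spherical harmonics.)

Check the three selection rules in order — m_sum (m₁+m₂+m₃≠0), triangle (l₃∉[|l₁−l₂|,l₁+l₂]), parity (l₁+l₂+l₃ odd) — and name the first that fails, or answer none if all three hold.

m₁+m₂+m₃ = 2 + 0 − 2 = 0  ✓
triangle: |2−4|=2 ≤ l₃=3 ≤ 2+4=6  ✓
parity: l₁+l₂+l₃ = 9 is odd  ✗

parity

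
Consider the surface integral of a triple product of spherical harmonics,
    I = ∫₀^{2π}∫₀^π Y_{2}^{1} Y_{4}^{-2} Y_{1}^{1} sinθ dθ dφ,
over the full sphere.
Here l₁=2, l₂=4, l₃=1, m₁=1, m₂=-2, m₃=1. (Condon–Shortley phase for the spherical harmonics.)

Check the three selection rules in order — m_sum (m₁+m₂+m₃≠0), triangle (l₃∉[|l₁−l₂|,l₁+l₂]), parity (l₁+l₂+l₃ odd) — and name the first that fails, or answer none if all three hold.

triangle

azimuthal sum: 1 − 2 + 1 = 0  ✓
2 ≤ 1 ≤ 6 (triangle on l)  ✗
L = 2 + 4 + 1 = 7 (odd)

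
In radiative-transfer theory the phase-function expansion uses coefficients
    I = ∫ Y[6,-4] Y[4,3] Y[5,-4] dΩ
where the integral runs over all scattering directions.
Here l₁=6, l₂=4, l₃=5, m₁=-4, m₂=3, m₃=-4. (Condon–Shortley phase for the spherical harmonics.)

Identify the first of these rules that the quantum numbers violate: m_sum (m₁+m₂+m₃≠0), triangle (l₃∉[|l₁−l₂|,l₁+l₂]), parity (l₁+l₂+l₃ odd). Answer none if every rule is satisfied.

m_sum

azimuthal sum: -4 + 3 − 4 = -5  ✗
2 ≤ 5 ≤ 10 (triangle on l)
L = 6 + 4 + 5 = 15 (odd)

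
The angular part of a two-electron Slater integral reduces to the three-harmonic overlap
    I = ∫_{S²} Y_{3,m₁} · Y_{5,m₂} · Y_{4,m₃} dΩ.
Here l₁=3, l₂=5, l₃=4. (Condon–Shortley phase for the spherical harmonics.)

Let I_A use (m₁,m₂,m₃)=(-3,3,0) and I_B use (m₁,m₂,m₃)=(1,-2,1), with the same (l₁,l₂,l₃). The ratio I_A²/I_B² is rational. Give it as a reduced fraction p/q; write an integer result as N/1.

l's match ⇒ only the (l;m) 3-j factors differ between A and B.
A: triangle coeff Δ(3,5,4) = 1/180180; Σ_t [4,4]: t=4:+1/2304 = 1/2304; (3j)²=5/143 [(3 5 4; -3 3 0)], sign=+1
B: triangle coeff Δ(3,5,4) = 1/180180; Σ_t [0,2]: t=0:+1/1728 t=1:−1/288 t=2:+1/960 = -1/540; (3j)²=128/6435 [(3 5 4; 1 -2 1)], sign=+1
I_A²/I_B² = (5/143)/(128/6435) = 225/128

225/128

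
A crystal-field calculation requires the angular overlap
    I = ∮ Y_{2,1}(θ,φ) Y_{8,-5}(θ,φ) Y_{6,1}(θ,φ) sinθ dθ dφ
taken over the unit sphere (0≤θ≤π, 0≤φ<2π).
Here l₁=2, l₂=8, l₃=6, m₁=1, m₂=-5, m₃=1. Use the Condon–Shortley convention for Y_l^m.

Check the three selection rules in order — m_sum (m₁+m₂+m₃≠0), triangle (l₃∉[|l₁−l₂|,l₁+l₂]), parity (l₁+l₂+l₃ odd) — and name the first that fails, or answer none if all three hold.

m₁+m₂+m₃ = 1 − 5 + 1 = -3  ✗
triangle: |2−8|=6 ≤ l₃=6 ≤ 2+8=10
parity: l₁+l₂+l₃ = 16 is even

m_sum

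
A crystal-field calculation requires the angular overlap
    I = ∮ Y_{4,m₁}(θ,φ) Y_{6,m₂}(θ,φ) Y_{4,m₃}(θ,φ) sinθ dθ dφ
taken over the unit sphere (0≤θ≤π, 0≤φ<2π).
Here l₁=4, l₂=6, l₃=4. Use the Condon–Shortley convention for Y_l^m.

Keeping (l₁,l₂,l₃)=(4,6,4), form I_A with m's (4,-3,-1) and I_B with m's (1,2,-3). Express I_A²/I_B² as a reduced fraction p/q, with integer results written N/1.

8/9

l's match ⇒ only the (l;m) 3-j factors differ between A and B.
A: triangle coeff Δ(4,6,4) = 1/1261260; Σ_t [0,0]: t=0:+1/51840 = 1/51840; (3j)²=8/429 [(4 6 4; 4 -3 -1)], sign=-1
B: triangle coeff Δ(4,6,4) = 1/1261260; Σ_t [2,3]: t=2:+1/34560 t=3:−1/8640 = -1/11520; (3j)²=3/143 [(4 6 4; 1 2 -3)], sign=+1
I_A²/I_B² = (8/429)/(3/143) = 8/9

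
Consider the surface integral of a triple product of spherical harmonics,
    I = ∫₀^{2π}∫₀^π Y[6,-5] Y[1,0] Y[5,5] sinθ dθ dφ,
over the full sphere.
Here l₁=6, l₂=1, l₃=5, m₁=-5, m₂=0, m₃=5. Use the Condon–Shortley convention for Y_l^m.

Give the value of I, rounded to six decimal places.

Rules hold: Σm=0, L=12 even, 5≤5≤7.
N = 13·3·11 = 429
Δ = 2!·10!·0!/13! = 1/858
Racah Σ t=1..1: t=1:−1/14400 = -1/14400
⇒ 3j(6 1 5; 0 0 0)² = 6/143, sgn +1
Racah Σ t=1..1: t=1:−1/3628800 = -1/3628800
⇒ 3j(6 1 5; -5 0 5)² = 1/78, sgn -1
4πI² = N·(3j₀)²·(3jₘ)² = 3/13
I = -1·√(0.230769/4π) = -0.13551395

-0.135514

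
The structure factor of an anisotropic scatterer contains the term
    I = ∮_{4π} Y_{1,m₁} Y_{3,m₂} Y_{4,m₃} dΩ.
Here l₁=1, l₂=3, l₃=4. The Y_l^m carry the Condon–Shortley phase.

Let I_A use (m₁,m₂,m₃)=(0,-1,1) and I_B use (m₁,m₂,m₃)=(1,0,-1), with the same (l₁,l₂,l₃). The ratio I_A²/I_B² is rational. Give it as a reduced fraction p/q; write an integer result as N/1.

l's match ⇒ only the (l;m) 3-j factors differ between A and B.
A: triangle coeff Δ(1,3,4) = 1/252; Σ_t [0,0]: t=0:+1/48 = 1/48; (3j)²=5/84 [(1 3 4; 0 -1 1)], sign=-1
B: triangle coeff Δ(1,3,4) = 1/252; Σ_t [0,0]: t=0:+1/72 = 1/72; (3j)²=5/126 [(1 3 4; 1 0 -1)], sign=-1
I_A²/I_B² = (5/84)/(5/126) = 3/2

3/2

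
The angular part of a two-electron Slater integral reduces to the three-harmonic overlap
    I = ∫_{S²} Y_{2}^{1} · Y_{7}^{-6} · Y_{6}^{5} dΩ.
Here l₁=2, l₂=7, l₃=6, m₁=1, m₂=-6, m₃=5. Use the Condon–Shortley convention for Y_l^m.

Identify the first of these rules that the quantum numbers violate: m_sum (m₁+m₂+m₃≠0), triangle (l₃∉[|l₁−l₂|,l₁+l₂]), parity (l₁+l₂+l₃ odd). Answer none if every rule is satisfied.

Σmᵢ = 0  ✓
l₃∈[|l₁−l₂|,l₁+l₂]=[5,9], have l₃=6  ✓
Σlᵢ = 15 ⇒ odd  ✗

parity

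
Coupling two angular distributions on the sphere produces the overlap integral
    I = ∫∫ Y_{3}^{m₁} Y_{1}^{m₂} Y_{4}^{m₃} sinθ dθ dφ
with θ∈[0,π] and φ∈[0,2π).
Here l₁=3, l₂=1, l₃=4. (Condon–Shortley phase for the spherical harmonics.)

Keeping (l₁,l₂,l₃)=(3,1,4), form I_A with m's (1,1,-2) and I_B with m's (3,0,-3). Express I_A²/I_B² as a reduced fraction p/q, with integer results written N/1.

15/7

l's match ⇒ only the (l;m) 3-j factors differ between A and B.
A: triangle coeff Δ(3,1,4) = 1/252; Σ_t [0,0]: t=0:+1/96 = 1/96; (3j)²=5/84 [(3 1 4; 1 1 -2)], sign=+1
B: triangle coeff Δ(3,1,4) = 1/252; Σ_t [0,0]: t=0:+1/720 = 1/720; (3j)²=1/36 [(3 1 4; 3 0 -3)], sign=-1
I_A²/I_B² = (5/84)/(1/36) = 15/7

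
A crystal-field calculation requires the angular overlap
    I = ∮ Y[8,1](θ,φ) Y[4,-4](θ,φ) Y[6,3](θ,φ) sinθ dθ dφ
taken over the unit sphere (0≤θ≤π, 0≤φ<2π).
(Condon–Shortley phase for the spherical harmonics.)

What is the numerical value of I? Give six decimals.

0.079258

Checks pass: Σm=0; 18 even; l₃=6∈[4,12].
(2·8+1)(2·4+1)(2·6+1) = 1989
Δ: 6! 10! 2! / 19! → 1/23279256
sum: t=2:+1/1658880 t=3:−1/518400 t=4:+1/1658880 = -1/1382400
3j²(8 4 6; 0 0 0) = Δ·Π!·Σ² = 504/46189  (sign -1)
sum: t=0:+1/43545600 = 1/43545600
3j²(8 4 6; 1 -4 3) = Δ·Π!·Σ² = 168/46189  (sign -1)
combine: 4πI² = 1989·504/46189·168/46189 = 762048/9653501
take √, sign +1: I = 0.07925813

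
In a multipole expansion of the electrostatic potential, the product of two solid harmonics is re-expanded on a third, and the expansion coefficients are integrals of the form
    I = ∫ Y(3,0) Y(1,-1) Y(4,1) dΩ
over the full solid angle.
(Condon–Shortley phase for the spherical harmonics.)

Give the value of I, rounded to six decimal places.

Rules hold: Σm=0, L=8 even, 2≤4≤4.
N = 7·3·9 = 189
Δ = 0!·6!·2!/9! = 1/252
Racah Σ t=0..0: t=0:+1/36 = 1/36
⇒ 3j(3 1 4; 0 0 0)² = 4/63, sgn +1
Racah Σ t=0..0: t=0:+1/72 = 1/72
⇒ 3j(3 1 4; 0 -1 1)² = 5/126, sgn -1
4πI² = N·(3j₀)²·(3jₘ)² = 10/21
I = -1·√(0.47619/4π) = -0.19466390

-0.194664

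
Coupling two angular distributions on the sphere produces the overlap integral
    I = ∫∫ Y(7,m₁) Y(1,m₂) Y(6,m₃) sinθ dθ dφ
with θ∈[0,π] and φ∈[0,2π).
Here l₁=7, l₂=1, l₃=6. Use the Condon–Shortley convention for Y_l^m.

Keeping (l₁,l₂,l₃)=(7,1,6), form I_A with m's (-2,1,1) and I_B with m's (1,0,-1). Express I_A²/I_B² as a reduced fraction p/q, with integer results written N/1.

l's match ⇒ only the (l;m) 3-j factors differ between A and B.
A: triangle coeff Δ(7,1,6) = 1/1365; Σ_t [2,2]: t=2:+1/1209600 = 1/1209600; (3j)²=12/455 [(7 1 6; -2 1 1)], sign=-1
B: triangle coeff Δ(7,1,6) = 1/1365; Σ_t [1,1]: t=1:−1/604800 = -1/604800; (3j)²=16/455 [(7 1 6; 1 0 -1)], sign=+1
I_A²/I_B² = (12/455)/(16/455) = 3/4

3/4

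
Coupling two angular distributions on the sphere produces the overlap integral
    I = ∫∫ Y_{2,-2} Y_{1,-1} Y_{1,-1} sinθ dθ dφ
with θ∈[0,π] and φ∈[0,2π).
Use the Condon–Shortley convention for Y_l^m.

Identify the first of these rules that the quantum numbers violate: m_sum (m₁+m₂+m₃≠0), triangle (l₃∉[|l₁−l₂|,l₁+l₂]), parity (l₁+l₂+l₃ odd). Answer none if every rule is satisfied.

m_sum

m₁+m₂+m₃ = -2 − 1 − 1 = -4  ✗
triangle: |2−1|=1 ≤ l₃=1 ≤ 2+1=3
parity: l₁+l₂+l₃ = 4 is even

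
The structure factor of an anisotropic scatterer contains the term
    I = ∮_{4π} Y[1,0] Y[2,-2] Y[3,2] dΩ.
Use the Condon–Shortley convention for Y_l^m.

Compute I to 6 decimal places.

m-sum 0 ✓  L=6 even ✓  1≤3≤3 ✓
Π(2lᵢ+1) = 3×5×7 = 105
triangle coeff Δ(1,2,3) = 1/105
Σ_t [0,0]: t=0:+1/4 = 1/4
(3j)²=3/35 [(1 2 3; 0 0 0)], sign=-1
Σ_t [0,0]: t=0:+1/24 = 1/24
(3j)²=1/21 [(1 2 3; 0 -2 2)], sign=-1
⇒ 4πI² = 3/7
I = (+1)√(3/7/(4π)) = 0.18467439

0.184674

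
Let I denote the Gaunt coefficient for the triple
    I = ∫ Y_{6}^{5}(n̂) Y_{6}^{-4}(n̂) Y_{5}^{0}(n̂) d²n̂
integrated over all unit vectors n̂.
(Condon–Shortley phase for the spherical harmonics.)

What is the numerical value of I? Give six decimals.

0.000000

m-sum = 5 − 4 + 0 = 1 ≠ 0 ⇒ I = 0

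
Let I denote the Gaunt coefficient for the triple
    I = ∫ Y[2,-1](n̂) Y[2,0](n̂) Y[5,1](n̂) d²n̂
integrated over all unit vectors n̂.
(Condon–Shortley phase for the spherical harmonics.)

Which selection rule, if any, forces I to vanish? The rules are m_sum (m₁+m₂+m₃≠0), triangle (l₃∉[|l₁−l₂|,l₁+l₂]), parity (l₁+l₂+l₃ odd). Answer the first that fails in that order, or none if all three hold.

triangle

azimuthal sum: -1 + 0 + 1 = 0  ✓
0 ≤ 5 ≤ 4 (triangle on l)  ✗
L = 2 + 2 + 5 = 9 (odd)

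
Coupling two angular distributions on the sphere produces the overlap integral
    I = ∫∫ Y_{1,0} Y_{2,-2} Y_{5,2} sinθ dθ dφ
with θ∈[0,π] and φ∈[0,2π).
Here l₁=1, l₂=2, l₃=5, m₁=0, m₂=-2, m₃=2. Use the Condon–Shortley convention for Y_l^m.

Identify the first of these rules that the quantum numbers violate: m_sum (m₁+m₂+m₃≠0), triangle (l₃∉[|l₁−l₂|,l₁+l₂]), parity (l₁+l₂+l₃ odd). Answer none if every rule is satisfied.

azimuthal sum: 0 − 2 + 2 = 0  ✓
1 ≤ 5 ≤ 3 (triangle on l)  ✗
L = 1 + 2 + 5 = 8 (even)

triangle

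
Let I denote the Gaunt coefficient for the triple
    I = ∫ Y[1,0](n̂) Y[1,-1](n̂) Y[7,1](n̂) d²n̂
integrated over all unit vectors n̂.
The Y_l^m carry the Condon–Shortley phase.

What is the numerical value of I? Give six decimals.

0.000000

triangle: need 0≤l₃≤2, have 7; I=0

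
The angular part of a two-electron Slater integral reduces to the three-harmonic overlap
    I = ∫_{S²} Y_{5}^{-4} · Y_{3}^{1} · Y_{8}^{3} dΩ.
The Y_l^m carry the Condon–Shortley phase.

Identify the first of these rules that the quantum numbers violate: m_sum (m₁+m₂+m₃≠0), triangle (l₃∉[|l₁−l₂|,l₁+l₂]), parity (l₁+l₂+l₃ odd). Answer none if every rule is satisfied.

none

m₁+m₂+m₃ = -4 + 1 + 3 = 0  ✓
triangle: |5−3|=2 ≤ l₃=8 ≤ 5+3=8  ✓
parity: l₁+l₂+l₃ = 16 is even  ✓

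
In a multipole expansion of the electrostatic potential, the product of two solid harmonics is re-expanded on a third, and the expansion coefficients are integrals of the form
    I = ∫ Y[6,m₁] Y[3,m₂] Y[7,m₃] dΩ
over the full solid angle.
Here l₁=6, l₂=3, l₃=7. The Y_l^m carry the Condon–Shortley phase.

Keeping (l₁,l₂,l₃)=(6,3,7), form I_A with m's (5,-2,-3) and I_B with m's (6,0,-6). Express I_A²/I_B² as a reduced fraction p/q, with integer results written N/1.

Shared (l₁,l₂,l₃)=(6,3,7): N and (l;000)² cancel in I_A²/I_B².
A: Δ = 2!·10!·4!/17! = 1/2042040; Racah Σ t=0..1: t=0:+1/4354560 t=1:−1/87091200 = 19/87091200; ⇒ 3j(6 3 7; 5 -2 -3)² = 361/37128, sgn +1
B: Δ = 2!·10!·4!/17! = 1/2042040; Racah Σ t=0..0: t=0:+1/43545600 = 1/43545600; ⇒ 3j(6 3 7; 6 0 -6)² = 33/1190, sgn -1
I_A²/I_B² = (361/37128)/(33/1190) = 1805/5148

1805/5148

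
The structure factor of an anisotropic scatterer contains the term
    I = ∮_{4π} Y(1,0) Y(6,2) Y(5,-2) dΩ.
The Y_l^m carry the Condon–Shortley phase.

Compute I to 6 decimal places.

Checks pass: Σm=0; 12 even; l₃=5∈[5,7].
(2·1+1)(2·6+1)(2·5+1) = 429
Δ: 2! 0! 10! / 13! → 1/858
sum: t=1:−1/14400 = -1/14400
3j²(1 6 5; 0 0 0) = Δ·Π!·Σ² = 6/143  (sign +1)
sum: t=1:−1/30240 = -1/30240
3j²(1 6 5; 0 2 -2) = Δ·Π!·Σ² = 16/429  (sign +1)
combine: 4πI² = 429·6/143·16/429 = 96/143
take √, sign +1: I = 0.23113338

0.231133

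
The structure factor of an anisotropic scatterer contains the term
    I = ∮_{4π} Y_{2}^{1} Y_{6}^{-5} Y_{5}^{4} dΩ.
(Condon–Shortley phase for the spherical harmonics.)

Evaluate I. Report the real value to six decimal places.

0.000000

l₁+l₂+l₃=13 is odd: 3j(l;000)=0 ⇒ I=0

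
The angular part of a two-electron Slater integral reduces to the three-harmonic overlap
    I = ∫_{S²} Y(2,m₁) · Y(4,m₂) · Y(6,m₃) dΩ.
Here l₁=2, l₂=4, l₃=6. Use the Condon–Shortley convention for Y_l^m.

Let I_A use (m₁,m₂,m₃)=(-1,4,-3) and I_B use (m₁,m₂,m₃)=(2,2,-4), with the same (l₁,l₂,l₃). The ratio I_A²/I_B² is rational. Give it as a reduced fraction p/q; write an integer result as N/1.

Same 2,4,6: normalisation and zero-m 3j drop out of the ratio.
A: Δ: 0! 4! 8! / 13! → 1/6435; sum: t=0:+1/241920 = 1/241920; 3j²(2 4 6; -1 4 -3) = Δ·Π!·Σ² = 1/715  (sign -1)
B: Δ: 0! 4! 8! / 13! → 1/6435; sum: t=0:+1/34560 = 1/34560; 3j²(2 4 6; 2 2 -4) = Δ·Π!·Σ² = 14/429  (sign +1)
I_A²/I_B² = (1/715)/(14/429) = 3/70

3/70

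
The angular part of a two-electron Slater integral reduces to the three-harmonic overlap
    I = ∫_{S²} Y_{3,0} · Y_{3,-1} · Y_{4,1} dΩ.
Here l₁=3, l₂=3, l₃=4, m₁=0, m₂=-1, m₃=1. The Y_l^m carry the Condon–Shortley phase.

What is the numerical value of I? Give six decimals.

-0.099323

m-sum 0 ✓  L=10 even ✓  0≤4≤6 ✓
Π(2lᵢ+1) = 7×7×9 = 441
triangle coeff Δ(3,3,4) = 1/34650
Σ_t [0,2]: t=0:+1/72 t=1:−1/16 t=2:+1/72 = -5/144
(3j)²=2/77 [(3 3 4; 0 0 0)], sign=-1
Σ_t [0,2]: t=0:+1/48 t=1:−1/24 t=2:+1/288 = -5/288
(3j)²=5/462 [(3 3 4; 0 -1 1)], sign=+1
⇒ 4πI² = 15/121
I = (-1)√(15/121/(4π)) = -0.09932258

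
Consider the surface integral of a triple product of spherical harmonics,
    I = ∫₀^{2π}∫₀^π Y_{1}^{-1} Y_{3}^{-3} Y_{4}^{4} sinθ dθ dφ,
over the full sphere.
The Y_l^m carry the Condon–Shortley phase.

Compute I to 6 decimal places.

0.325735

Checks pass: Σm=0; 8 even; l₃=4∈[2,4].
(2·1+1)(2·3+1)(2·4+1) = 189
Δ: 0! 2! 6! / 9! → 1/252
sum: t=0:+1/36 = 1/36
3j²(1 3 4; 0 0 0) = Δ·Π!·Σ² = 4/63  (sign +1)
sum: t=0:+1/1440 = 1/1440
3j²(1 3 4; -1 -3 4) = Δ·Π!·Σ² = 1/9  (sign +1)
combine: 4πI² = 189·4/63·1/9 = 4/3
take √, sign +1: I = 0.32573501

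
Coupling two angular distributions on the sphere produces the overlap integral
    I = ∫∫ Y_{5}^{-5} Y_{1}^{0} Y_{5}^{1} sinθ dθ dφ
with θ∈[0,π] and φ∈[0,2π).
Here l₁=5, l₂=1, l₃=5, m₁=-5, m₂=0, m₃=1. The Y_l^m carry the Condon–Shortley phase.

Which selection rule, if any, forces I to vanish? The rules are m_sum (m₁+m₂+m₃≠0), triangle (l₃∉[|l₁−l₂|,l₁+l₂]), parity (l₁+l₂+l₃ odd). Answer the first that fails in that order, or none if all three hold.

m_sum

m₁+m₂+m₃ = -5 + 0 + 1 = -4  ✗
triangle: |5−1|=4 ≤ l₃=5 ≤ 5+1=6
parity: l₁+l₂+l₃ = 11 is odd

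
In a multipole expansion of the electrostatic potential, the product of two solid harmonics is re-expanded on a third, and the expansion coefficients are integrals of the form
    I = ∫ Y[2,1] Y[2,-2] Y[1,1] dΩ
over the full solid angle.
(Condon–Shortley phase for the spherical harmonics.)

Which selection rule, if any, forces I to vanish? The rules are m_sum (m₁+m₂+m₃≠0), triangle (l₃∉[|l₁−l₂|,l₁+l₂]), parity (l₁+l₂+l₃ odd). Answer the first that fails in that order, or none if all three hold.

parity

m₁+m₂+m₃ = 1 − 2 + 1 = 0  ✓
triangle: |2−2|=0 ≤ l₃=1 ≤ 2+2=4  ✓
parity: l₁+l₂+l₃ = 5 is odd  ✗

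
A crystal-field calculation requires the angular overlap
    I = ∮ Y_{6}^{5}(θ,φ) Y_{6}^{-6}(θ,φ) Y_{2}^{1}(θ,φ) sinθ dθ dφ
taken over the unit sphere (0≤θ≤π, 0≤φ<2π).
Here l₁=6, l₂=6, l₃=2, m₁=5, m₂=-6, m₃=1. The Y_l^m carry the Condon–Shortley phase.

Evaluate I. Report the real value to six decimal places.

m-sum 0 ✓  L=14 even ✓  0≤2≤12 ✓
Π(2lᵢ+1) = 13×13×5 = 845
triangle coeff Δ(6,6,2) = 1/90090
Σ_t [4,6]: t=4:+1/69120 t=5:−1/14400 t=6:+1/69120 = -7/172800
(3j)²=14/715 [(6 6 2; 0 0 0)], sign=-1
Σ_t [0,0]: t=0:+1/7257600 = 1/7257600
(3j)²=11/455 [(6 6 2; 5 -6 1)], sign=-1
⇒ 4πI² = 2/5
I = (+1)√(2/5/(4π)) = 0.17841241

0.178412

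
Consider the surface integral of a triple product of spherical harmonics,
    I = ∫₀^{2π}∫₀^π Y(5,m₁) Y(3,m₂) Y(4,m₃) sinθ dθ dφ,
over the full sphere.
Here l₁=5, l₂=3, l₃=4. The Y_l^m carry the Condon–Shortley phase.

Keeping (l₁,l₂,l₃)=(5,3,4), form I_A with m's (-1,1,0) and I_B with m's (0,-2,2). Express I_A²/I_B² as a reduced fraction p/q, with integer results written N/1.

Shared (l₁,l₂,l₃)=(5,3,4): N and (l;000)² cancel in I_A²/I_B².
A: Δ = 4!·6!·2!/13! = 1/180180; Racah Σ t=2..4: t=2:+1/384 t=3:−1/216 t=4:+1/2304 = -11/6912; ⇒ 3j(5 3 4; -1 1 0)² = 11/1638, sgn -1
B: Δ = 4!·6!·2!/13! = 1/180180; Racah Σ t=0..1: t=0:+1/2880 t=1:−1/576 = -1/720; ⇒ 3j(5 3 4; 0 -2 2)² = 80/3003, sgn -1
I_A²/I_B² = (11/1638)/(80/3003) = 121/480

121/480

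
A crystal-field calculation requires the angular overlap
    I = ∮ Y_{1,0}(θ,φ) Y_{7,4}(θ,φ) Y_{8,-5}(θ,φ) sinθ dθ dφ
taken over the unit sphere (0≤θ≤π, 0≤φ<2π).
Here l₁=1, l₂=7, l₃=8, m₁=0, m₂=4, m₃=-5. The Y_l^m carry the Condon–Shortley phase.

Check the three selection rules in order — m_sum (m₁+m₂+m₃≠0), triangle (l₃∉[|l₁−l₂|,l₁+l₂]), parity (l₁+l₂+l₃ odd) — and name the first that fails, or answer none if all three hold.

m_sum

Σmᵢ = -1  ✗
l₃∈[|l₁−l₂|,l₁+l₂]=[6,8], have l₃=8
Σlᵢ = 16 ⇒ even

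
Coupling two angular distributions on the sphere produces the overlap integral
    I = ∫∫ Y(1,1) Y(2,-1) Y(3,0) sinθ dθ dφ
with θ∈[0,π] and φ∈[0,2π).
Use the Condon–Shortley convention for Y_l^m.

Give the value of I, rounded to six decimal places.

m-sum 0 ✓  L=6 even ✓  1≤3≤3 ✓
Π(2lᵢ+1) = 3×5×7 = 105
triangle coeff Δ(1,2,3) = 1/105
Σ_t [0,0]: t=0:+1/4 = 1/4
(3j)²=3/35 [(1 2 3; 0 0 0)], sign=-1
Σ_t [0,0]: t=0:+1/12 = 1/12
(3j)²=1/35 [(1 2 3; 1 -1 0)], sign=-1
⇒ 4πI² = 9/35
I = (+1)√(9/35/(4π)) = 0.14304817

0.143048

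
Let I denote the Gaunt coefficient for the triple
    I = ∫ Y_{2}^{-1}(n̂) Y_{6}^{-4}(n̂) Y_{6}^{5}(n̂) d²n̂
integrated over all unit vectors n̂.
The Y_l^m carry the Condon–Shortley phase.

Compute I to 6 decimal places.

Rules hold: Σm=0, L=14 even, 4≤6≤8.
N = 5·13·13 = 845
Δ = 2!·2!·10!/15! = 1/90090
Racah Σ t=0..2: t=0:+1/69120 t=1:−1/14400 t=2:+1/69120 = -7/172800
⇒ 3j(2 6 6; 0 0 0)² = 14/715, sgn -1
Racah Σ t=1..2: t=1:−1/725760 t=2:+1/7257600 = -1/806400
⇒ 3j(2 6 6; -1 -4 5)² = 27/910, sgn +1
4πI² = N·(3j₀)²·(3jₘ)² = 27/55
I = -1·√(0.490909/4π) = -0.19764945

-0.197649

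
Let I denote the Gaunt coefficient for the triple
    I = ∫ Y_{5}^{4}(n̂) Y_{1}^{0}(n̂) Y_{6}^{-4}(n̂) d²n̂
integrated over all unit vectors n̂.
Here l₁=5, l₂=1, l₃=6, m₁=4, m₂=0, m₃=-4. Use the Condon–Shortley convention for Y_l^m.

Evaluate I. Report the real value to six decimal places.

0.182727

m-sum 0 ✓  L=12 even ✓  4≤6≤6 ✓
Π(2lᵢ+1) = 11×3×13 = 429
triangle coeff Δ(5,1,6) = 1/858
Σ_t [0,0]: t=0:+1/14400 = 1/14400
(3j)²=6/143 [(5 1 6; 0 0 0)], sign=+1
Σ_t [0,0]: t=0:+1/362880 = 1/362880
(3j)²=10/429 [(5 1 6; 4 0 -4)], sign=+1
⇒ 4πI² = 60/143
I = (+1)√(60/143/(4π)) = 0.18272698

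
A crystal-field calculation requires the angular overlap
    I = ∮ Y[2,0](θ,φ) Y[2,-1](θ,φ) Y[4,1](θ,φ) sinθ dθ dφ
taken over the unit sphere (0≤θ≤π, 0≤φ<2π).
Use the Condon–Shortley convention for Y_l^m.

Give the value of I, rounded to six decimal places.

-0.220728

Checks pass: Σm=0; 8 even; l₃=4∈[0,4].
(2·2+1)(2·2+1)(2·4+1) = 225
Δ: 0! 4! 4! / 9! → 1/630
sum: t=0:+1/16 = 1/16
3j²(2 2 4; 0 0 0) = Δ·Π!·Σ² = 2/35  (sign +1)
sum: t=0:+1/24 = 1/24
3j²(2 2 4; 0 -1 1) = Δ·Π!·Σ² = 1/21  (sign -1)
combine: 4πI² = 225·2/35·1/21 = 30/49
take √, sign -1: I = -0.22072812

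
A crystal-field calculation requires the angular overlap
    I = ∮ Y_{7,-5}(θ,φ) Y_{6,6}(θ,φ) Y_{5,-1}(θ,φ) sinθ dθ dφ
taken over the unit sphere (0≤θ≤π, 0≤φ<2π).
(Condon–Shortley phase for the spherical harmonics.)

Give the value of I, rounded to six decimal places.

-0.180759

m-sum 0 ✓  L=18 even ✓  1≤5≤13 ✓
Π(2lᵢ+1) = 15×13×11 = 2145
triangle coeff Δ(7,6,5) = 1/174594420
Σ_t [2,6]: t=2:+1/4147200 t=3:−1/207360 t=4:+1/82944 t=5:−1/207360 t=6:+1/4147200 = 1/345600
(3j)²=420/46189 [(7 6 5; 0 0 0)], sign=-1
Σ_t [8,8]: t=8:+1/46448640 = 1/46448640
(3j)²=2475/117572 [(7 6 5; -5 6 -1)], sign=+1
⇒ 4πI² = 556875/1356277
I = (-1)√(556875/1356277/(4π)) = -0.18075892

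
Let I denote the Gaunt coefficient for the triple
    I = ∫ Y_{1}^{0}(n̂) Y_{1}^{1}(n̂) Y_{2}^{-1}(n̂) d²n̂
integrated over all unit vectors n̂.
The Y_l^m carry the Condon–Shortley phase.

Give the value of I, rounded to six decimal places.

-0.218510

m-sum 0 ✓  L=4 even ✓  0≤2≤2 ✓
Π(2lᵢ+1) = 3×3×5 = 45
triangle coeff Δ(1,1,2) = 1/30
Σ_t [0,0]: t=0:+1/1 = 1/1
(3j)²=2/15 [(1 1 2; 0 0 0)], sign=+1
Σ_t [0,0]: t=0:+1/2 = 1/2
(3j)²=1/10 [(1 1 2; 0 1 -1)], sign=-1
⇒ 4πI² = 3/5
I = (-1)√(3/5/(4π)) = -0.21850969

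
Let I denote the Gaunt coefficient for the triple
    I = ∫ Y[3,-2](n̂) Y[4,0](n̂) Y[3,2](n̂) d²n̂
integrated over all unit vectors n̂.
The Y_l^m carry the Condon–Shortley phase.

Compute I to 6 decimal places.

Rules hold: Σm=0, L=10 even, 1≤3≤7.
N = 7·9·7 = 441
Δ = 4!·2!·4!/11! = 1/34650
Racah Σ t=1..3: t=1:−1/72 t=2:+1/16 t=3:−1/72 = 5/144
⇒ 3j(3 4 3; 0 0 0)² = 2/77, sgn -1
Racah Σ t=3..4: t=3:−1/72 t=4:+1/576 = -7/576
⇒ 3j(3 4 3; -2 0 2)² = 7/198, sgn +1
4πI² = N·(3j₀)²·(3jₘ)² = 49/121
I = -1·√(0.404959/4π) = -0.17951487

-0.179515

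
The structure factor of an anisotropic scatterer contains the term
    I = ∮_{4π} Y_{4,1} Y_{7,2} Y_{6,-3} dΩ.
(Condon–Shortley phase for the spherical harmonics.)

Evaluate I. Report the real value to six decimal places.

0.000000

L=17 odd ⇒ parity kills the (l;000) factor ⇒ I = 0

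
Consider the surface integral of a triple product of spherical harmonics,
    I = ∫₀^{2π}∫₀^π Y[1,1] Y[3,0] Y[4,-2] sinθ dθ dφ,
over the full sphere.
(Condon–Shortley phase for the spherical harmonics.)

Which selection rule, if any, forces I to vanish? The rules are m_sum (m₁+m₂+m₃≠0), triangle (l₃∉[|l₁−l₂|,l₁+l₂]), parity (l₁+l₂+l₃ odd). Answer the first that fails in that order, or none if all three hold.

azimuthal sum: 1 + 0 − 2 = -1  ✗
2 ≤ 4 ≤ 4 (triangle on l)
L = 1 + 3 + 4 = 8 (even)

m_sum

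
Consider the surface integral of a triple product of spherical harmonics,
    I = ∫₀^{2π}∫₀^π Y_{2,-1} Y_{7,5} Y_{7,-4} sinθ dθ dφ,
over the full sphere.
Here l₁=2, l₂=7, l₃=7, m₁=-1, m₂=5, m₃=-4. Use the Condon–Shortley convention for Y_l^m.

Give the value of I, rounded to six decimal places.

-0.188767

m-sum 0 ✓  L=16 even ✓  5≤7≤9 ✓
Π(2lᵢ+1) = 5×15×15 = 1125
triangle coeff Δ(2,7,7) = 1/185640
Σ_t [0,2]: t=0:+1/2419200 t=1:−1/518400 t=2:+1/2419200 = -1/907200
(3j)²=56/3315 [(2 7 7; 0 0 0)], sign=+1
Σ_t [1,2]: t=1:−1/79833600 t=2:+1/14515200 = 1/17740800
(3j)²=729/30940 [(2 7 7; -1 5 -4)], sign=-1
⇒ 4πI² = 21870/48841
I = (-1)√(21870/48841/(4π)) = -0.18876748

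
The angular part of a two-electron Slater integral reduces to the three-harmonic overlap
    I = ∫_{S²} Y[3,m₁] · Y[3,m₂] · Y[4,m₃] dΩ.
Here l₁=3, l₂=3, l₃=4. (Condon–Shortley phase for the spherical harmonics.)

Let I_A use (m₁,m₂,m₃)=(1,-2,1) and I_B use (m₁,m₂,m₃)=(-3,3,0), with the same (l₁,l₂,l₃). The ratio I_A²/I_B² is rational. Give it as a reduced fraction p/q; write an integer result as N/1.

32/9

l's match ⇒ only the (l;m) 3-j factors differ between A and B.
A: triangle coeff Δ(3,3,4) = 1/34650; Σ_t [0,1]: t=0:+1/48 t=1:−1/144 = 1/72; (3j)²=16/693 [(3 3 4; 1 -2 1)], sign=-1
B: triangle coeff Δ(3,3,4) = 1/34650; Σ_t [2,2]: t=2:+1/1152 = 1/1152; (3j)²=1/154 [(3 3 4; -3 3 0)], sign=+1
I_A²/I_B² = (16/693)/(1/154) = 32/9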